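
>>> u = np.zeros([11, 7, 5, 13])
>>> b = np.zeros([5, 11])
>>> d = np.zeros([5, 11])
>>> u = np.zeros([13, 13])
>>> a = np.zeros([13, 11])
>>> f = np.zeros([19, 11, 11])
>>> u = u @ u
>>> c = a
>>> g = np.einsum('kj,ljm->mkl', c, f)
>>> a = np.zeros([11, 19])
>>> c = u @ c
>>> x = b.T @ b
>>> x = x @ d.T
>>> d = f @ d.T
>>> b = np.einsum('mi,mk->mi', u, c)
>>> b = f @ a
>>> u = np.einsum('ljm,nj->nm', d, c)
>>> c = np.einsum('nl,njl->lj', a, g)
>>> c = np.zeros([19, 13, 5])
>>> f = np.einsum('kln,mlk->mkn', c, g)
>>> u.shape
(13, 5)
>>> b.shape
(19, 11, 19)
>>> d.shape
(19, 11, 5)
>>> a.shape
(11, 19)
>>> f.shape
(11, 19, 5)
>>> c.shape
(19, 13, 5)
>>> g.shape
(11, 13, 19)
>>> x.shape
(11, 5)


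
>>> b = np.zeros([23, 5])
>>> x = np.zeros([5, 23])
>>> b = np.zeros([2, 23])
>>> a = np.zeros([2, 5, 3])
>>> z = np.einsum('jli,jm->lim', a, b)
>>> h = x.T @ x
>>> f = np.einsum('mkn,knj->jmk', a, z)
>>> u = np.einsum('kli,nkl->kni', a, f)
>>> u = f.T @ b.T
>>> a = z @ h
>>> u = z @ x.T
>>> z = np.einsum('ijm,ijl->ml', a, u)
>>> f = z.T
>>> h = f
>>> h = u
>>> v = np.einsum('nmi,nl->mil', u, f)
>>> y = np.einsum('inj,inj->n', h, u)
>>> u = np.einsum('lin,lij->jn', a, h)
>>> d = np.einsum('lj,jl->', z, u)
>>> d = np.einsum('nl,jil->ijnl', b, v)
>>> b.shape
(2, 23)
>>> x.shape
(5, 23)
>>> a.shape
(5, 3, 23)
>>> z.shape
(23, 5)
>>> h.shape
(5, 3, 5)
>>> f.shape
(5, 23)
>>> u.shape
(5, 23)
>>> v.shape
(3, 5, 23)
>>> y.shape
(3,)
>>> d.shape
(5, 3, 2, 23)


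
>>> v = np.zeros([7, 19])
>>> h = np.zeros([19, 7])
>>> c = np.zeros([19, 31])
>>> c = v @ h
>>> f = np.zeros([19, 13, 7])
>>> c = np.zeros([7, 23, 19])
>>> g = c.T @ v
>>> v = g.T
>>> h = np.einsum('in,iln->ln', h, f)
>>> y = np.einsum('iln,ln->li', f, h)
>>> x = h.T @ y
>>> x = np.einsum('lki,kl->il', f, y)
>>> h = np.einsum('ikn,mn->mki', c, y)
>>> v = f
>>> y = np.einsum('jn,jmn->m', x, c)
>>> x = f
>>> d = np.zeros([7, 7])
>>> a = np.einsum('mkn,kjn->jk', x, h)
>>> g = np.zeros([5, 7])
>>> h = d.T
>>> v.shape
(19, 13, 7)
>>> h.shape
(7, 7)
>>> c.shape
(7, 23, 19)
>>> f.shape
(19, 13, 7)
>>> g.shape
(5, 7)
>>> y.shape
(23,)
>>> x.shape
(19, 13, 7)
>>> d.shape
(7, 7)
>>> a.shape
(23, 13)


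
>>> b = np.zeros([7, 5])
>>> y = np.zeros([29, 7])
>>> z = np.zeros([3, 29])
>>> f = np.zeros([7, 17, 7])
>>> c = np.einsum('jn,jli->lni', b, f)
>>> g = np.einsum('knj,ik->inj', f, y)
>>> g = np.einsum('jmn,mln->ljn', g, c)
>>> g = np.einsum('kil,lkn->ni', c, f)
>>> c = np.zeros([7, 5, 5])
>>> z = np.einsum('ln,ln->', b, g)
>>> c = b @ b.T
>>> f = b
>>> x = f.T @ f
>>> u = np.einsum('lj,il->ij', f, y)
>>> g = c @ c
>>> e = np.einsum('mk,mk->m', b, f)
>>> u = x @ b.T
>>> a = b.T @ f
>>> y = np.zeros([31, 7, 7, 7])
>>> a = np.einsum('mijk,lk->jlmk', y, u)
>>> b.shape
(7, 5)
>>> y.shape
(31, 7, 7, 7)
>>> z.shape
()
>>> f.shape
(7, 5)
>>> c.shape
(7, 7)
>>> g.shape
(7, 7)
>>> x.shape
(5, 5)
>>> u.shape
(5, 7)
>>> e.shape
(7,)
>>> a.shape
(7, 5, 31, 7)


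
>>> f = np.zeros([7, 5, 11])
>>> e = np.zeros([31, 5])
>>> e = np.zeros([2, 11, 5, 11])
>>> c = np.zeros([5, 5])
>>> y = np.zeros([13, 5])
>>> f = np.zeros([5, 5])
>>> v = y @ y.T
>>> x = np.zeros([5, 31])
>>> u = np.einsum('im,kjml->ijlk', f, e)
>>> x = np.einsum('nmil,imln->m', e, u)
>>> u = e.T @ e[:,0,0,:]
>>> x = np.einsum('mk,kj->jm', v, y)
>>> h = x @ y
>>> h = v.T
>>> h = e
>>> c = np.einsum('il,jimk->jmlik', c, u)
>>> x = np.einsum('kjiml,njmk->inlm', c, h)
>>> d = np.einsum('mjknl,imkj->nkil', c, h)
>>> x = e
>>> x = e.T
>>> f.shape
(5, 5)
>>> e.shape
(2, 11, 5, 11)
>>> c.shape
(11, 11, 5, 5, 11)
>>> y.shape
(13, 5)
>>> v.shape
(13, 13)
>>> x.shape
(11, 5, 11, 2)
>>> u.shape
(11, 5, 11, 11)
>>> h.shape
(2, 11, 5, 11)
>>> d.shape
(5, 5, 2, 11)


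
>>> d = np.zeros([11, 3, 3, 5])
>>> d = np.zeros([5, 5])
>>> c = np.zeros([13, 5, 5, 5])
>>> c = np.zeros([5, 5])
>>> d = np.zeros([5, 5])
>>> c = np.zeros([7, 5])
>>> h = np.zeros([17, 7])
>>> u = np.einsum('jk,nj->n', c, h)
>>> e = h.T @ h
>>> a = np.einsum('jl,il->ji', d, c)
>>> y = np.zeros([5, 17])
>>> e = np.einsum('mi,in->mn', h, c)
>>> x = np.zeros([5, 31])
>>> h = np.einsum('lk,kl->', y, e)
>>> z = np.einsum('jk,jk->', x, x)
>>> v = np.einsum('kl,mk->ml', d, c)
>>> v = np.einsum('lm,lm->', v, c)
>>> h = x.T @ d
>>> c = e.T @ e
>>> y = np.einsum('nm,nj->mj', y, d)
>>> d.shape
(5, 5)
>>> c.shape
(5, 5)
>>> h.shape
(31, 5)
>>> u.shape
(17,)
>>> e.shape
(17, 5)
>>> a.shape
(5, 7)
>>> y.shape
(17, 5)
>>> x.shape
(5, 31)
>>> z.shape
()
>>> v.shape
()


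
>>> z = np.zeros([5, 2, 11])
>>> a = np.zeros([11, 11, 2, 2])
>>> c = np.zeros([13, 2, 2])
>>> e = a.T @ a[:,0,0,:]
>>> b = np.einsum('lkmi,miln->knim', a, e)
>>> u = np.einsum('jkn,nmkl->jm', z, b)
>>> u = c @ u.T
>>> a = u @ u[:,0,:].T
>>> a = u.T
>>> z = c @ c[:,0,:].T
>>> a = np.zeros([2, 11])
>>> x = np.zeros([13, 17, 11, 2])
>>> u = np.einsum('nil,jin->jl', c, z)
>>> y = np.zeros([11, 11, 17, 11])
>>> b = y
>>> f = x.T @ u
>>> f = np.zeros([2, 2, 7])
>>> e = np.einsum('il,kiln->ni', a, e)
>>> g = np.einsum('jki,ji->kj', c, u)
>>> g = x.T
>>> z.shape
(13, 2, 13)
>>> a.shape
(2, 11)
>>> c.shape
(13, 2, 2)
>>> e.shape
(2, 2)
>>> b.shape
(11, 11, 17, 11)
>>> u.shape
(13, 2)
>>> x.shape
(13, 17, 11, 2)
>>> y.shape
(11, 11, 17, 11)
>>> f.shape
(2, 2, 7)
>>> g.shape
(2, 11, 17, 13)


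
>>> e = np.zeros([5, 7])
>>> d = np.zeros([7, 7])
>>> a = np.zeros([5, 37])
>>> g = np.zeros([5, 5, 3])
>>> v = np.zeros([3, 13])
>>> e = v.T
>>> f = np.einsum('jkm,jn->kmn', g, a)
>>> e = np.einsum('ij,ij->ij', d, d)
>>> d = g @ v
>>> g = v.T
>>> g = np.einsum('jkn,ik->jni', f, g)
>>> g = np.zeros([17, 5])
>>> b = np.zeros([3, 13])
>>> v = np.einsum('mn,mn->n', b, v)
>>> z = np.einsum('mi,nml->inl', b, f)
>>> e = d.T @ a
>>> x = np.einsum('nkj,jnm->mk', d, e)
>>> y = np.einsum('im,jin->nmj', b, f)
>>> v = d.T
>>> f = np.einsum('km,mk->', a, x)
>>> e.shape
(13, 5, 37)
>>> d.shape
(5, 5, 13)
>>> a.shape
(5, 37)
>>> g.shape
(17, 5)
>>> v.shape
(13, 5, 5)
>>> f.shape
()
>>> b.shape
(3, 13)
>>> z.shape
(13, 5, 37)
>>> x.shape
(37, 5)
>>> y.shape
(37, 13, 5)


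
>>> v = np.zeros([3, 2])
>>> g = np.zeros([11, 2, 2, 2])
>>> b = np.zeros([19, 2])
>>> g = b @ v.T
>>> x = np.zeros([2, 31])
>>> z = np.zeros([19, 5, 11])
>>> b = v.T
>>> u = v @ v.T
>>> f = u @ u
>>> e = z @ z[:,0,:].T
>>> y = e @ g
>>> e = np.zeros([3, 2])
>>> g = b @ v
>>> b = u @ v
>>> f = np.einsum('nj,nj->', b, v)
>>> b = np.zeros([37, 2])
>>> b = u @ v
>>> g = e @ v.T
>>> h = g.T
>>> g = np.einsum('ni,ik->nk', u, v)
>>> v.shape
(3, 2)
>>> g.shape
(3, 2)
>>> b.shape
(3, 2)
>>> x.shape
(2, 31)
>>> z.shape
(19, 5, 11)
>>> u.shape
(3, 3)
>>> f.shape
()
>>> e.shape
(3, 2)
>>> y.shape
(19, 5, 3)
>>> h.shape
(3, 3)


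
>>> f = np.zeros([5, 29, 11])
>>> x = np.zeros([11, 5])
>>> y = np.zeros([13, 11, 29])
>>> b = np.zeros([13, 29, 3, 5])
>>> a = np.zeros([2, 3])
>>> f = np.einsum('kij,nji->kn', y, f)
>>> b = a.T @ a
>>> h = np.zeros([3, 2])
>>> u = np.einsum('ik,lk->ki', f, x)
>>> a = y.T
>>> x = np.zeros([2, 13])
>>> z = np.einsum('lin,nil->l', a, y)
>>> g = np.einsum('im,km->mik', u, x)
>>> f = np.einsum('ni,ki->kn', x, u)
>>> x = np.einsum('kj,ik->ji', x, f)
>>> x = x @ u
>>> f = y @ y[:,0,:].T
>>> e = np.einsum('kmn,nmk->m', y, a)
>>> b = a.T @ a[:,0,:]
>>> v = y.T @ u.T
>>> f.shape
(13, 11, 13)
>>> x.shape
(13, 13)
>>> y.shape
(13, 11, 29)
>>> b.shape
(13, 11, 13)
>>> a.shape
(29, 11, 13)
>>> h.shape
(3, 2)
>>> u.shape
(5, 13)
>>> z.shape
(29,)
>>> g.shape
(13, 5, 2)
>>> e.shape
(11,)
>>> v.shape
(29, 11, 5)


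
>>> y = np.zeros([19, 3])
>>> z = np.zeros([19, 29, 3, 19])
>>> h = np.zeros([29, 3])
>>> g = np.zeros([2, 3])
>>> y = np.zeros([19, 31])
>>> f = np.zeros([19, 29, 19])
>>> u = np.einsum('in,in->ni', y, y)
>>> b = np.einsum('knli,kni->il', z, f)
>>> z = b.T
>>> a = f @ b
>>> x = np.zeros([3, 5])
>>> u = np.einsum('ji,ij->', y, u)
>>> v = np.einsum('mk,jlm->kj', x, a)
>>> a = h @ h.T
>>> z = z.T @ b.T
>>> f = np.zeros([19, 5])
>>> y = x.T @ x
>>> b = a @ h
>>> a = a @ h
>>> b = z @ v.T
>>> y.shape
(5, 5)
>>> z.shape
(19, 19)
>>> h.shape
(29, 3)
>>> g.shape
(2, 3)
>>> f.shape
(19, 5)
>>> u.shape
()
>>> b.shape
(19, 5)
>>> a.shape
(29, 3)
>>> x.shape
(3, 5)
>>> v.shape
(5, 19)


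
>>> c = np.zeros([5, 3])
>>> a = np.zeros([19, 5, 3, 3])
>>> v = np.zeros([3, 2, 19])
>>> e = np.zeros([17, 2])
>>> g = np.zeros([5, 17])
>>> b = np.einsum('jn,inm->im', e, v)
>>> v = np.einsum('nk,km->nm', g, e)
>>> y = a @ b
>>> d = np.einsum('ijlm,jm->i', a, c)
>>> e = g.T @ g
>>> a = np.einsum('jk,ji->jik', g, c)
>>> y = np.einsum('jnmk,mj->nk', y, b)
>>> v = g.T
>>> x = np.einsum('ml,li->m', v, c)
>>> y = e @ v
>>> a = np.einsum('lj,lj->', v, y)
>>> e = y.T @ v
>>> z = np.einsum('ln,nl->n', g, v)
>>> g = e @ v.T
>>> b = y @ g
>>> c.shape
(5, 3)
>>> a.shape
()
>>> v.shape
(17, 5)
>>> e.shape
(5, 5)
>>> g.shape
(5, 17)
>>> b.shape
(17, 17)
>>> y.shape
(17, 5)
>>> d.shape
(19,)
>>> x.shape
(17,)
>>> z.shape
(17,)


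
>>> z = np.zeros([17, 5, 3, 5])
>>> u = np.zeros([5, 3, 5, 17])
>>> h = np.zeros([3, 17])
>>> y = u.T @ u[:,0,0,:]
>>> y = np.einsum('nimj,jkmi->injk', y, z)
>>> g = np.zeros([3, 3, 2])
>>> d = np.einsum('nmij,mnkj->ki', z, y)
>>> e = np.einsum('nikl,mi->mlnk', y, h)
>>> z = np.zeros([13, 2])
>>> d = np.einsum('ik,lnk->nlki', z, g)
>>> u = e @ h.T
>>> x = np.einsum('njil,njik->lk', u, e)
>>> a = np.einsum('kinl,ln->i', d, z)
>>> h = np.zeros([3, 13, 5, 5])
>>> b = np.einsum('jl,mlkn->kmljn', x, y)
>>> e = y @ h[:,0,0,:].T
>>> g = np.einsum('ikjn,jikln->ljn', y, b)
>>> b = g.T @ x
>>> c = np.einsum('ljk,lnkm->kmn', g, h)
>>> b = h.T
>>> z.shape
(13, 2)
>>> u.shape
(3, 5, 5, 3)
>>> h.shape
(3, 13, 5, 5)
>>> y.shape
(5, 17, 17, 5)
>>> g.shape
(3, 17, 5)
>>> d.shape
(3, 3, 2, 13)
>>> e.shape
(5, 17, 17, 3)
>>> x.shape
(3, 17)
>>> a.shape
(3,)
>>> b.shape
(5, 5, 13, 3)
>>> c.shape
(5, 5, 13)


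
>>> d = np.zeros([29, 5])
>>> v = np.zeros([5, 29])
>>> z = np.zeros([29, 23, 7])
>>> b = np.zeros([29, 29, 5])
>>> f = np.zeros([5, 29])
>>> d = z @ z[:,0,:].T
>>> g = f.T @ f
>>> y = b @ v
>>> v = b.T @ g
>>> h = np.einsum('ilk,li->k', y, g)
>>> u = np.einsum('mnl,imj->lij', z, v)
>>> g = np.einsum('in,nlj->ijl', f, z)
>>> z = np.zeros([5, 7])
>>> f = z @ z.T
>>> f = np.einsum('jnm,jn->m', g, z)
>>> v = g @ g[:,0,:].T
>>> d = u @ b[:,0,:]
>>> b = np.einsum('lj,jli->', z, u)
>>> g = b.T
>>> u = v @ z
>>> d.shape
(7, 5, 5)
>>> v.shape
(5, 7, 5)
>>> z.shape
(5, 7)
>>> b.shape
()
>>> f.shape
(23,)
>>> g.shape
()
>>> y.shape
(29, 29, 29)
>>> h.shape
(29,)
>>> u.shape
(5, 7, 7)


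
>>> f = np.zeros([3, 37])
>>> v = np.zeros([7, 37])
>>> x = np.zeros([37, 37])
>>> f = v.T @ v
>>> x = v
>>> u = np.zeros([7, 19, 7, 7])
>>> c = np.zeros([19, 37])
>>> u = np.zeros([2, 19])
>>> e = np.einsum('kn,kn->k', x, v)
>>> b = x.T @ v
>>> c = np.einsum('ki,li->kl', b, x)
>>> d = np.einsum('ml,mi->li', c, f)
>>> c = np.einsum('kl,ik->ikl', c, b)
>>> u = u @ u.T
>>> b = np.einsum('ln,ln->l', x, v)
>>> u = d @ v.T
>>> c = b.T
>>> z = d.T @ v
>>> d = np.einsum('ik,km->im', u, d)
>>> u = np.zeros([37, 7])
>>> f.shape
(37, 37)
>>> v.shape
(7, 37)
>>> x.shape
(7, 37)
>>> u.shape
(37, 7)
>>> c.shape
(7,)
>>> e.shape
(7,)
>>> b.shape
(7,)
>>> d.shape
(7, 37)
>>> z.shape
(37, 37)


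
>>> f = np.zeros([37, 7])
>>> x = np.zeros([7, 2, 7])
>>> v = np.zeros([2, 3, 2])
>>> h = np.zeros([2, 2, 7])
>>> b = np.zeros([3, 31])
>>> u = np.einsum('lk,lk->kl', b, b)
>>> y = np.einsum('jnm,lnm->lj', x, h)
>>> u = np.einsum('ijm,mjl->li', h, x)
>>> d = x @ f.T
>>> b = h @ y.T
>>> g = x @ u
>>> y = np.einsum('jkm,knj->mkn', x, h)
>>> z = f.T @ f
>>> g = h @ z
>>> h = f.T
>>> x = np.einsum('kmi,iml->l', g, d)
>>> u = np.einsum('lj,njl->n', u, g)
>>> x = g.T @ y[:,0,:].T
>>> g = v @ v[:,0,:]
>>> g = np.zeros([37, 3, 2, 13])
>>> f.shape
(37, 7)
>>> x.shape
(7, 2, 7)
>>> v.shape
(2, 3, 2)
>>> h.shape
(7, 37)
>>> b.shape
(2, 2, 2)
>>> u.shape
(2,)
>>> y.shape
(7, 2, 2)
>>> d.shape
(7, 2, 37)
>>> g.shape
(37, 3, 2, 13)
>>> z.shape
(7, 7)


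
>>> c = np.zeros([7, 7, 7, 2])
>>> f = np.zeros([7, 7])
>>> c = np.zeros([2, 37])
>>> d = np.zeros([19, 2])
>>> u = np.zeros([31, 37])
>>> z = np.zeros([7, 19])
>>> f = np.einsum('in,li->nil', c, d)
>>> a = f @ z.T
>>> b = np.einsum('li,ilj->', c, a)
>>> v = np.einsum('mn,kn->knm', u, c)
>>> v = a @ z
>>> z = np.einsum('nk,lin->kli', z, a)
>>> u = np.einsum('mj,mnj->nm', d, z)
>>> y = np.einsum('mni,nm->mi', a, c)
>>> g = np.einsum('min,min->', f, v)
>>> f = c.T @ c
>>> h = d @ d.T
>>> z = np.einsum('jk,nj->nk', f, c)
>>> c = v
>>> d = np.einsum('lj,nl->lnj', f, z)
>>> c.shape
(37, 2, 19)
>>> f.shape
(37, 37)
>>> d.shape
(37, 2, 37)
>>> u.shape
(37, 19)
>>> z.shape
(2, 37)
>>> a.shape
(37, 2, 7)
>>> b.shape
()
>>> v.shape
(37, 2, 19)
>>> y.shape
(37, 7)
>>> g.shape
()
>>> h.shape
(19, 19)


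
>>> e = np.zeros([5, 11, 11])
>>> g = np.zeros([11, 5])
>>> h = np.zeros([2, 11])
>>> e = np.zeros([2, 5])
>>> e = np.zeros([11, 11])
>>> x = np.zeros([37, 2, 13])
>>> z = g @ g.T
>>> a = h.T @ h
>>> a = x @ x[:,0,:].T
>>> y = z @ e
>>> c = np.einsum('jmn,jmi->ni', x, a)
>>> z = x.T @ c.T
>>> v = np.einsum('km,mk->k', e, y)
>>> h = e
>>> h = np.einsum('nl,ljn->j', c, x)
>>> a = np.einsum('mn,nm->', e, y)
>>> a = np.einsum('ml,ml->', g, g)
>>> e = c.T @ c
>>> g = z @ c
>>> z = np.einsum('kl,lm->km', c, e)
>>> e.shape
(37, 37)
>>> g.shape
(13, 2, 37)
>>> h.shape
(2,)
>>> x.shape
(37, 2, 13)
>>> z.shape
(13, 37)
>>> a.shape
()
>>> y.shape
(11, 11)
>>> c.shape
(13, 37)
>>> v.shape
(11,)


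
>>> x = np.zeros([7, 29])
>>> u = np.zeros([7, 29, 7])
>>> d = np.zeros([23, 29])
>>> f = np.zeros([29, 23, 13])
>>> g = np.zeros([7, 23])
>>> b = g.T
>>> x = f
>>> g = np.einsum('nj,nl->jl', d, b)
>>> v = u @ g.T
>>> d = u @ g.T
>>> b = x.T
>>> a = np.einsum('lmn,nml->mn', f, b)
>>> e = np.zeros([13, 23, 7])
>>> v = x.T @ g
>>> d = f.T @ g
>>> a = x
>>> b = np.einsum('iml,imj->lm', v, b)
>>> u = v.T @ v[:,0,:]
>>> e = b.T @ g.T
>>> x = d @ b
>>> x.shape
(13, 23, 23)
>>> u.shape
(7, 23, 7)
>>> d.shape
(13, 23, 7)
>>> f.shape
(29, 23, 13)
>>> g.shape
(29, 7)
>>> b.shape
(7, 23)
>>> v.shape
(13, 23, 7)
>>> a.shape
(29, 23, 13)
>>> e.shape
(23, 29)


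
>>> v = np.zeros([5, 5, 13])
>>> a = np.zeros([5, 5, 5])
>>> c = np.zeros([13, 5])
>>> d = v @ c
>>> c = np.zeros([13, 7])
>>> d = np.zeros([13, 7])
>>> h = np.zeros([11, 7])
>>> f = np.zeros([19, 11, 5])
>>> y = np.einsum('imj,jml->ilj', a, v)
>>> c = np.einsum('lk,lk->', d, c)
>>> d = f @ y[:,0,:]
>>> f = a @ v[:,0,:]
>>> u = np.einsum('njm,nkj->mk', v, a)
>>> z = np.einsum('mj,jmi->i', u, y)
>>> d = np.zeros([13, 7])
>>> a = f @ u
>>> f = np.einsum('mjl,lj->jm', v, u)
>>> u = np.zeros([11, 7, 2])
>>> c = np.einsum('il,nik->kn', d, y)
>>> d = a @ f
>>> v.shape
(5, 5, 13)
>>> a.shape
(5, 5, 5)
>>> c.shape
(5, 5)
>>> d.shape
(5, 5, 5)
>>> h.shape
(11, 7)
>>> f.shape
(5, 5)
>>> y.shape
(5, 13, 5)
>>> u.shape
(11, 7, 2)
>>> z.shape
(5,)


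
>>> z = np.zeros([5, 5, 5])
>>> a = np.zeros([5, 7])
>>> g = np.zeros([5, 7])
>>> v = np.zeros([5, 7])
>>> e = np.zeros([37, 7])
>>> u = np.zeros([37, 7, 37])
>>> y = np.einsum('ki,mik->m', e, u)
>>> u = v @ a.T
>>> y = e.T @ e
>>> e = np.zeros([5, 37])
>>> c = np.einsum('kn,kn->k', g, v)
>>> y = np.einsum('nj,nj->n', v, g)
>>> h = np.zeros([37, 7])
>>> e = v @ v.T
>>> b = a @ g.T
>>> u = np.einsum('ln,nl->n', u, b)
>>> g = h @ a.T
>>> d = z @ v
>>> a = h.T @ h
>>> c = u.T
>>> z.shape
(5, 5, 5)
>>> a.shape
(7, 7)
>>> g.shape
(37, 5)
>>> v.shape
(5, 7)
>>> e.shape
(5, 5)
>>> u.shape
(5,)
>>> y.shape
(5,)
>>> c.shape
(5,)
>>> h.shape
(37, 7)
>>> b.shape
(5, 5)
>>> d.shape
(5, 5, 7)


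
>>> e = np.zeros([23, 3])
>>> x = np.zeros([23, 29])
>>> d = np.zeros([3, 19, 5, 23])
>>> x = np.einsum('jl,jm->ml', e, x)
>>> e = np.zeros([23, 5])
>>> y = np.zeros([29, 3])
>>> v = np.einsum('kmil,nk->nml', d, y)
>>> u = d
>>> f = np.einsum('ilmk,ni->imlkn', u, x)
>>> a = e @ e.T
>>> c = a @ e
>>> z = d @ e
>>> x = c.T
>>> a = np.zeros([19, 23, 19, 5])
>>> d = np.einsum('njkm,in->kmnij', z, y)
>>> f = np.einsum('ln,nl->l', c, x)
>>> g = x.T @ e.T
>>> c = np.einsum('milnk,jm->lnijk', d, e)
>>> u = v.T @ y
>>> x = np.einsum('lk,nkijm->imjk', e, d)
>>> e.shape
(23, 5)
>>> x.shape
(3, 19, 29, 5)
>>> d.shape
(5, 5, 3, 29, 19)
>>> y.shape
(29, 3)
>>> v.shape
(29, 19, 23)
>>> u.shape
(23, 19, 3)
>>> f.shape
(23,)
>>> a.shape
(19, 23, 19, 5)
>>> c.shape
(3, 29, 5, 23, 19)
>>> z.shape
(3, 19, 5, 5)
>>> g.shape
(23, 23)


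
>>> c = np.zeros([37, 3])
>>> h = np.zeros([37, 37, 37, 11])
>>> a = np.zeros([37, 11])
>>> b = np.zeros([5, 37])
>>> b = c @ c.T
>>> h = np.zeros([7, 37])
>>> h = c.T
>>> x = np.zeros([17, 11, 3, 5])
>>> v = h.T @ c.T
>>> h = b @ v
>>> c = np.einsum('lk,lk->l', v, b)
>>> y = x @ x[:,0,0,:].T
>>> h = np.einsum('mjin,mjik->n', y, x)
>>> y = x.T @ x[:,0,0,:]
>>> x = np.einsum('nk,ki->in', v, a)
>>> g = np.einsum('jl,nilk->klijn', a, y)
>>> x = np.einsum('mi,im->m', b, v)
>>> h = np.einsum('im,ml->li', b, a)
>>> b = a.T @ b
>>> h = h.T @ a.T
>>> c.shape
(37,)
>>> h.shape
(37, 37)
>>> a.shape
(37, 11)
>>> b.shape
(11, 37)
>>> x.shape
(37,)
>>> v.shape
(37, 37)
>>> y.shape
(5, 3, 11, 5)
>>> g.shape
(5, 11, 3, 37, 5)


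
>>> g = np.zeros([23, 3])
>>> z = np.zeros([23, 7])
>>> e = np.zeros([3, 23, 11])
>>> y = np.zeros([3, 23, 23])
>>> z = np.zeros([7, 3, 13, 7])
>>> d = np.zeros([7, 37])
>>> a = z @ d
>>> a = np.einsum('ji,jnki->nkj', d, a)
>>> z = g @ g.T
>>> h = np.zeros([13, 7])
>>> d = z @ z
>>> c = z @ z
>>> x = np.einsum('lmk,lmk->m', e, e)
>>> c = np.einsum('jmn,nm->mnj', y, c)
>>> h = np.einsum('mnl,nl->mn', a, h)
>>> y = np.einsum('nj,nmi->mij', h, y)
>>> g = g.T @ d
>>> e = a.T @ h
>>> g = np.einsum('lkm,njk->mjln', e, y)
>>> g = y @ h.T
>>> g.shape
(23, 23, 3)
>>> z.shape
(23, 23)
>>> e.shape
(7, 13, 13)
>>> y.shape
(23, 23, 13)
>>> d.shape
(23, 23)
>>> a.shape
(3, 13, 7)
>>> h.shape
(3, 13)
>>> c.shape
(23, 23, 3)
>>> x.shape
(23,)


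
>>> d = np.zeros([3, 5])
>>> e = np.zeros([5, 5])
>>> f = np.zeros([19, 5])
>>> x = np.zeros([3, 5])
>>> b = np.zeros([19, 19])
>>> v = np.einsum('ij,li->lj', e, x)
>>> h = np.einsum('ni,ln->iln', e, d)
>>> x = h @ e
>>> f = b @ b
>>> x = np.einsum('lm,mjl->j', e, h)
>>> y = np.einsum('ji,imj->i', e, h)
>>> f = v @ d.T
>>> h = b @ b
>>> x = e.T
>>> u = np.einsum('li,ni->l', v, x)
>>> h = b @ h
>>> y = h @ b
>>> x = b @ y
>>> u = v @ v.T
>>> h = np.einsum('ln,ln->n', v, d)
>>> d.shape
(3, 5)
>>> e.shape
(5, 5)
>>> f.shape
(3, 3)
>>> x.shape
(19, 19)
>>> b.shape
(19, 19)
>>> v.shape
(3, 5)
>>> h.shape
(5,)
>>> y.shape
(19, 19)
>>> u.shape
(3, 3)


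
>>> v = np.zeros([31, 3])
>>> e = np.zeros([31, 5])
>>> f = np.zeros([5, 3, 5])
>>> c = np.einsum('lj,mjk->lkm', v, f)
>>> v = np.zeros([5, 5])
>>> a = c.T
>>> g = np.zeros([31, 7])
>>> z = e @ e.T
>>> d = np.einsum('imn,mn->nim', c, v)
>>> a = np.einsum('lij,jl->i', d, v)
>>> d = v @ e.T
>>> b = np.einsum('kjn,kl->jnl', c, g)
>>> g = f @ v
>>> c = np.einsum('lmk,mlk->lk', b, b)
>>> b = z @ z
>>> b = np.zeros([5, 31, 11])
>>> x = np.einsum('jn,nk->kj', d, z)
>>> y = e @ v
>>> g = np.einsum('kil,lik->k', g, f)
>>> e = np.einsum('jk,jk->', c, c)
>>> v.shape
(5, 5)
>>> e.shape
()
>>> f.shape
(5, 3, 5)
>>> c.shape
(5, 7)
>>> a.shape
(31,)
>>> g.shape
(5,)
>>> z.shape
(31, 31)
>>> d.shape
(5, 31)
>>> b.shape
(5, 31, 11)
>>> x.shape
(31, 5)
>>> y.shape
(31, 5)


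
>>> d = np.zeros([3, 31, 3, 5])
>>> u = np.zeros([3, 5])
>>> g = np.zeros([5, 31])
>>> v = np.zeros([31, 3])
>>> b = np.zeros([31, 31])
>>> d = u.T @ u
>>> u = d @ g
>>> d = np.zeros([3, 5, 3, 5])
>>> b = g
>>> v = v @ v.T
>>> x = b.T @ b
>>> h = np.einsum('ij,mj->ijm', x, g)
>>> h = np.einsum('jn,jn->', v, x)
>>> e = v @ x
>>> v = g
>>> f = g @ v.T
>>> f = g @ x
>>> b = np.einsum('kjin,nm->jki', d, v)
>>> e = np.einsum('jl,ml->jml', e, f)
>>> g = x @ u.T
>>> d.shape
(3, 5, 3, 5)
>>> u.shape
(5, 31)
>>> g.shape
(31, 5)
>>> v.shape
(5, 31)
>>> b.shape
(5, 3, 3)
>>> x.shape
(31, 31)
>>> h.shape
()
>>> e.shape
(31, 5, 31)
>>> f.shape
(5, 31)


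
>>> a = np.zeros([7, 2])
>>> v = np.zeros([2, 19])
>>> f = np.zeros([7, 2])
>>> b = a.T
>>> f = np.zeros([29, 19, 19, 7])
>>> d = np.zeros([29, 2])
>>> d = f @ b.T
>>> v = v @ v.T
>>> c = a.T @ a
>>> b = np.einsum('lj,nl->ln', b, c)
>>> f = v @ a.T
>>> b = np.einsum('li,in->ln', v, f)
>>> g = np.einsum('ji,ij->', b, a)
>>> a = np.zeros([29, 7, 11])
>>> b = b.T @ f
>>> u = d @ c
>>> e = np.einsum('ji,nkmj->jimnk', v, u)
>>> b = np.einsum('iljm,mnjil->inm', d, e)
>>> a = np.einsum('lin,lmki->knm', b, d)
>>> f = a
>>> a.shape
(19, 2, 19)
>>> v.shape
(2, 2)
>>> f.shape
(19, 2, 19)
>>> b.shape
(29, 2, 2)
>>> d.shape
(29, 19, 19, 2)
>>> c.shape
(2, 2)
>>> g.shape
()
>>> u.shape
(29, 19, 19, 2)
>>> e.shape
(2, 2, 19, 29, 19)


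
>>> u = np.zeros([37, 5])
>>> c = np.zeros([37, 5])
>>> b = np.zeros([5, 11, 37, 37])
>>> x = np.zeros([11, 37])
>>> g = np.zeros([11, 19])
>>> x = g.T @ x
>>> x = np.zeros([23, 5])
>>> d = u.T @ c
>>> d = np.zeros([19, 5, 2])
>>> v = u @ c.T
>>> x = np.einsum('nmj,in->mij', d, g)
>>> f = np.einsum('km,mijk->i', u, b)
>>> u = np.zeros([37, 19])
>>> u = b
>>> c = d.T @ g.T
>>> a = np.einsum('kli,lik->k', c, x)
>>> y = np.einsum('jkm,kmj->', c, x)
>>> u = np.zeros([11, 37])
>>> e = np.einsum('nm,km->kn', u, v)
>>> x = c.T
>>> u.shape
(11, 37)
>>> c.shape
(2, 5, 11)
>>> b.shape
(5, 11, 37, 37)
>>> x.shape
(11, 5, 2)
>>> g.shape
(11, 19)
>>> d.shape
(19, 5, 2)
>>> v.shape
(37, 37)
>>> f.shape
(11,)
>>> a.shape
(2,)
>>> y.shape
()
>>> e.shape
(37, 11)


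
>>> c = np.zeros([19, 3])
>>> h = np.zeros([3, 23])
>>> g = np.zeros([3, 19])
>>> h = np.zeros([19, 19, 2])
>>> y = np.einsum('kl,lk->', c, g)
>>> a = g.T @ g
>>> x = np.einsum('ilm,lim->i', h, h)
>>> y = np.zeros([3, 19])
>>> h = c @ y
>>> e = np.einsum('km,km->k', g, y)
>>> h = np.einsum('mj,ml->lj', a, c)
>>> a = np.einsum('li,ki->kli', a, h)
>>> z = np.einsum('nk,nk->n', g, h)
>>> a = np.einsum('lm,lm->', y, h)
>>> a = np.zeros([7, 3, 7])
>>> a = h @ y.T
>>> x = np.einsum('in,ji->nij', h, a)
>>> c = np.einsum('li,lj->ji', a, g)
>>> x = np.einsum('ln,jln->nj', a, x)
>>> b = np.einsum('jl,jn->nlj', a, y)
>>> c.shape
(19, 3)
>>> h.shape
(3, 19)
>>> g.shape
(3, 19)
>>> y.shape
(3, 19)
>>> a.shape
(3, 3)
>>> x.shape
(3, 19)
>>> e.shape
(3,)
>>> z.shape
(3,)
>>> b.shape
(19, 3, 3)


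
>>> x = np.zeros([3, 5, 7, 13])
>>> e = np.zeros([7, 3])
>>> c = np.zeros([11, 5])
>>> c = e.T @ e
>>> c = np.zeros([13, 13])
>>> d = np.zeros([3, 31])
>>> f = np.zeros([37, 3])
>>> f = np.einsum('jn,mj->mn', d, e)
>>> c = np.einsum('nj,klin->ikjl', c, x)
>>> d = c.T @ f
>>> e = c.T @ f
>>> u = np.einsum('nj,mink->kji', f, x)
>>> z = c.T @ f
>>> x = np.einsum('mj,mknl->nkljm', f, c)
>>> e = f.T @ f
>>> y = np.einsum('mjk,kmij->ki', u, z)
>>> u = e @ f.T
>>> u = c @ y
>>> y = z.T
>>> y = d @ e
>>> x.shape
(13, 3, 5, 31, 7)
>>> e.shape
(31, 31)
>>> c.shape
(7, 3, 13, 5)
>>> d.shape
(5, 13, 3, 31)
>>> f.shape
(7, 31)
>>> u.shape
(7, 3, 13, 3)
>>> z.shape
(5, 13, 3, 31)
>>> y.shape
(5, 13, 3, 31)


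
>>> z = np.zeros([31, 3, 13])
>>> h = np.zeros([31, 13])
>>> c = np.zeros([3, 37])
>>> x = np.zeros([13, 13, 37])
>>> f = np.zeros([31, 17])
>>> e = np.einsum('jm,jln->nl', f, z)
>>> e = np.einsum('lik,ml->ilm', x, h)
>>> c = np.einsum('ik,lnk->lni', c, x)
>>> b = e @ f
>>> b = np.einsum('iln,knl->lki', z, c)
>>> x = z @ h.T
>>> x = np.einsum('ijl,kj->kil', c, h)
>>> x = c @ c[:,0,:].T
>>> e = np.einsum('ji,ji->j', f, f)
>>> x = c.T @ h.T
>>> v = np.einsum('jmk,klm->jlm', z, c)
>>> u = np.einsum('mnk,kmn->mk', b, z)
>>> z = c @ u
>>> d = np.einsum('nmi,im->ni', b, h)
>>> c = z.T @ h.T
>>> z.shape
(13, 13, 31)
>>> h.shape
(31, 13)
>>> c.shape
(31, 13, 31)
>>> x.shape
(3, 13, 31)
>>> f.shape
(31, 17)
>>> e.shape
(31,)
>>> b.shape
(3, 13, 31)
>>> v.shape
(31, 13, 3)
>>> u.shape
(3, 31)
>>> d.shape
(3, 31)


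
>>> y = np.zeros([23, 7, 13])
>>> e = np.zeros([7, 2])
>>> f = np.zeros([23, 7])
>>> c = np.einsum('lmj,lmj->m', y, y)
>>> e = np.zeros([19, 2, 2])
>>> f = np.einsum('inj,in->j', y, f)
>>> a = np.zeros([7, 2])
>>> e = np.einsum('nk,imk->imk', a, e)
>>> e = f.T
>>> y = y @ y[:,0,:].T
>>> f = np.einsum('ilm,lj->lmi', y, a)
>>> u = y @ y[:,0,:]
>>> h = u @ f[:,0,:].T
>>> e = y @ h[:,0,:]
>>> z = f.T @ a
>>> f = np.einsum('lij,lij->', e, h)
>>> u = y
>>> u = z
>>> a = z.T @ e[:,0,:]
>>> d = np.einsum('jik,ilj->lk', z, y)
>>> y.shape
(23, 7, 23)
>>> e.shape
(23, 7, 7)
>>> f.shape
()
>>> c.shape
(7,)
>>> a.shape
(2, 23, 7)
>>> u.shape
(23, 23, 2)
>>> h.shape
(23, 7, 7)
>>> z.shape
(23, 23, 2)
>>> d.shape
(7, 2)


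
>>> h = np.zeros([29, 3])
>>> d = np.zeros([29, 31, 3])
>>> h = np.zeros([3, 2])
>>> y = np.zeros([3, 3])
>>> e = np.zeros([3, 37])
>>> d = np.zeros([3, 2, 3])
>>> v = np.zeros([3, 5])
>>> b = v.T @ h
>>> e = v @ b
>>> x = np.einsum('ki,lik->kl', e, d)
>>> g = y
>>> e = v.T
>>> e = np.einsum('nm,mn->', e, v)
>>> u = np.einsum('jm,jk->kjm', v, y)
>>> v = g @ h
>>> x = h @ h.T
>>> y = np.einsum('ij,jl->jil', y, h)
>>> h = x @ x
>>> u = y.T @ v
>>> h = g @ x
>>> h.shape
(3, 3)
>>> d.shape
(3, 2, 3)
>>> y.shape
(3, 3, 2)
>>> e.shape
()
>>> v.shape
(3, 2)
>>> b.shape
(5, 2)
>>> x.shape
(3, 3)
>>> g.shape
(3, 3)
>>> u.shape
(2, 3, 2)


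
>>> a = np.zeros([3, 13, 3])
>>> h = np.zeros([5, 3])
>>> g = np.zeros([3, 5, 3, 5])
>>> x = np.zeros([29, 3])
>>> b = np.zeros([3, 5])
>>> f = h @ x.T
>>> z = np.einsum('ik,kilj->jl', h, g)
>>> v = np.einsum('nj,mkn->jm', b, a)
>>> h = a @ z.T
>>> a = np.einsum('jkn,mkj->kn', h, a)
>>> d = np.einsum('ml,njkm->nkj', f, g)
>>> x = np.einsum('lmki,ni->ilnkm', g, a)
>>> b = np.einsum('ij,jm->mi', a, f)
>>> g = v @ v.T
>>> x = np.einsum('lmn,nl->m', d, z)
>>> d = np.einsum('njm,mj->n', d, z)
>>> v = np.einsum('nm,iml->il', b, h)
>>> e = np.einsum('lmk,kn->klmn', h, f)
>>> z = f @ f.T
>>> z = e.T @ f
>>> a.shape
(13, 5)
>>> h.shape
(3, 13, 5)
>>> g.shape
(5, 5)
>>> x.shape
(3,)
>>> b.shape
(29, 13)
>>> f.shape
(5, 29)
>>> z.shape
(29, 13, 3, 29)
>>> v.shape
(3, 5)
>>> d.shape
(3,)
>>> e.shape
(5, 3, 13, 29)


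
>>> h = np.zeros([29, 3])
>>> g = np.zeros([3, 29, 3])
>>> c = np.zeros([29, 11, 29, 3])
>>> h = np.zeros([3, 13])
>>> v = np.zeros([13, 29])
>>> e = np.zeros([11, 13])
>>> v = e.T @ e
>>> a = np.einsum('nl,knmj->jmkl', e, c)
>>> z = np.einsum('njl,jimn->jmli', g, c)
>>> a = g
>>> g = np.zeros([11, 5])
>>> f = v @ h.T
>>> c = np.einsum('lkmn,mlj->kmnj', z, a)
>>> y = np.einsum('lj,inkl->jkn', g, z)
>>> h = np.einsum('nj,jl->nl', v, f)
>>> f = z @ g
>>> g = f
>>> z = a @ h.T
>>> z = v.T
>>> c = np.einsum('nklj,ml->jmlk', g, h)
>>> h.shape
(13, 3)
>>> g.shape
(29, 29, 3, 5)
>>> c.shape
(5, 13, 3, 29)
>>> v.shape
(13, 13)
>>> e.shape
(11, 13)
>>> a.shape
(3, 29, 3)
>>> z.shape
(13, 13)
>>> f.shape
(29, 29, 3, 5)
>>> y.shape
(5, 3, 29)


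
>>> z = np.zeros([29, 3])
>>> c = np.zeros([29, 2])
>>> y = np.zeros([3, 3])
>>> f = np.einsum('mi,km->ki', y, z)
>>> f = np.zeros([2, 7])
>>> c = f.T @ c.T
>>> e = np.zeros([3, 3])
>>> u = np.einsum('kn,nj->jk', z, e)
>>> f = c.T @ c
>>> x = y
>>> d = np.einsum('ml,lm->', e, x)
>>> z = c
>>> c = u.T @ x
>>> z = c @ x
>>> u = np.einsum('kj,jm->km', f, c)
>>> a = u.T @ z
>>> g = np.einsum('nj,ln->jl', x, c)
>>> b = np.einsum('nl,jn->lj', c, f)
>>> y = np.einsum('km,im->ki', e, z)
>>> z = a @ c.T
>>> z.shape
(3, 29)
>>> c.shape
(29, 3)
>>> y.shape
(3, 29)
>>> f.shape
(29, 29)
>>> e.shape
(3, 3)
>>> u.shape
(29, 3)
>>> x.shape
(3, 3)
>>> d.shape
()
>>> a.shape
(3, 3)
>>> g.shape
(3, 29)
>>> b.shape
(3, 29)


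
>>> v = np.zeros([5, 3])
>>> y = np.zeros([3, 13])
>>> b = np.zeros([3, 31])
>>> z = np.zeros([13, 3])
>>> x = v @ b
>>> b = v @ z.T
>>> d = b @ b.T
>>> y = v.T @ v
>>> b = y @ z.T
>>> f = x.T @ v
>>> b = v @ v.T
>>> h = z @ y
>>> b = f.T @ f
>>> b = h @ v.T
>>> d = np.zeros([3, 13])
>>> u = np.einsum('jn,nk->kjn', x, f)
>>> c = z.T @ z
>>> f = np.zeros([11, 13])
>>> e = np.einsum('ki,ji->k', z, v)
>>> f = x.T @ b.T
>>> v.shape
(5, 3)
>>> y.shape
(3, 3)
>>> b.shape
(13, 5)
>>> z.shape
(13, 3)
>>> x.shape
(5, 31)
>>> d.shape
(3, 13)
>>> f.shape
(31, 13)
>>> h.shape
(13, 3)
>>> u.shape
(3, 5, 31)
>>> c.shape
(3, 3)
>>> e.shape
(13,)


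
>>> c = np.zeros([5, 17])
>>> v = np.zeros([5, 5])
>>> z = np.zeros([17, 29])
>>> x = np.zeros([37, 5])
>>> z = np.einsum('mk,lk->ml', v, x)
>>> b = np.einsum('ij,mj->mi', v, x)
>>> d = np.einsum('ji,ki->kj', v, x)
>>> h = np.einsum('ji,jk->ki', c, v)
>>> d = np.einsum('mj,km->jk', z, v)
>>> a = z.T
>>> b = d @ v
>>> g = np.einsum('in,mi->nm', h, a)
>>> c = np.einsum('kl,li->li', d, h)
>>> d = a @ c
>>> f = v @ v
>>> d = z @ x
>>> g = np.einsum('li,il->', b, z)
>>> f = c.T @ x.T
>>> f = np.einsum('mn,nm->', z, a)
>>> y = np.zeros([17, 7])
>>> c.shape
(5, 17)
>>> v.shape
(5, 5)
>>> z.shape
(5, 37)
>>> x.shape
(37, 5)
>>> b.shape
(37, 5)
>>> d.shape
(5, 5)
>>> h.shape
(5, 17)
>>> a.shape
(37, 5)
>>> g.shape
()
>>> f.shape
()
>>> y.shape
(17, 7)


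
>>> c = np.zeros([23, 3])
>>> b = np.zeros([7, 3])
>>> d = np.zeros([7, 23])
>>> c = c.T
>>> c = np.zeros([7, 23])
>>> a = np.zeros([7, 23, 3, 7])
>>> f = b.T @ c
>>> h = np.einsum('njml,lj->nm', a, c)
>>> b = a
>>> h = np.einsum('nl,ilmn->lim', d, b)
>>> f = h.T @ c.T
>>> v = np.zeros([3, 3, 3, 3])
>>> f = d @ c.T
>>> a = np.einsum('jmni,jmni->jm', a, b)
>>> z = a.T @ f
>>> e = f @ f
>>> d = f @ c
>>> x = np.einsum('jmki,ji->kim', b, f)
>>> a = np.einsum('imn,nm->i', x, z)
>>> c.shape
(7, 23)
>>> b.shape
(7, 23, 3, 7)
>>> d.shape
(7, 23)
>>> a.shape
(3,)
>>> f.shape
(7, 7)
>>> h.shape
(23, 7, 3)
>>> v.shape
(3, 3, 3, 3)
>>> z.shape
(23, 7)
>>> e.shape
(7, 7)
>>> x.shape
(3, 7, 23)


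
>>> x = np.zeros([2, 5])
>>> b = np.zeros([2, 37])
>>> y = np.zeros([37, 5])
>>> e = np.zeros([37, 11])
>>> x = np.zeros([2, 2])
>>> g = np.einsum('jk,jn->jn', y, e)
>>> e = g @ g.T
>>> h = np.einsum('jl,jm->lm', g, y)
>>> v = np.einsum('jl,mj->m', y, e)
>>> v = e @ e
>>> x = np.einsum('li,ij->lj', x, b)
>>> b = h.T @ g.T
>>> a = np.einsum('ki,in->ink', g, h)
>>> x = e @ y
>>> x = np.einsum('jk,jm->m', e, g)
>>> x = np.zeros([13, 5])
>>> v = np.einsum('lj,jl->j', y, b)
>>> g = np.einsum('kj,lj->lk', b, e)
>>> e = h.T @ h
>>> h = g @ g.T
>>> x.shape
(13, 5)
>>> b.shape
(5, 37)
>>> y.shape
(37, 5)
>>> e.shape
(5, 5)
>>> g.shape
(37, 5)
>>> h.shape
(37, 37)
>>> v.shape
(5,)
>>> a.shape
(11, 5, 37)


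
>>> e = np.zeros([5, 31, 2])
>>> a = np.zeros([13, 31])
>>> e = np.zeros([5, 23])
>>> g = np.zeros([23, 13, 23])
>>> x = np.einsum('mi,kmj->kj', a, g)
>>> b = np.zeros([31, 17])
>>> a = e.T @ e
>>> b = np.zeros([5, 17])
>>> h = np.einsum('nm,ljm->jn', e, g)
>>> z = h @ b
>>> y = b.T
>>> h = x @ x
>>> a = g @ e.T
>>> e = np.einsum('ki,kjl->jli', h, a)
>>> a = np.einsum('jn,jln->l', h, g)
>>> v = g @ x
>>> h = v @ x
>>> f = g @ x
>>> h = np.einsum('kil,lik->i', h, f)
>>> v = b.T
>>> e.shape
(13, 5, 23)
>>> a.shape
(13,)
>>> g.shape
(23, 13, 23)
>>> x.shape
(23, 23)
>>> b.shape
(5, 17)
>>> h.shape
(13,)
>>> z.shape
(13, 17)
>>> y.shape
(17, 5)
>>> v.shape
(17, 5)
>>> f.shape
(23, 13, 23)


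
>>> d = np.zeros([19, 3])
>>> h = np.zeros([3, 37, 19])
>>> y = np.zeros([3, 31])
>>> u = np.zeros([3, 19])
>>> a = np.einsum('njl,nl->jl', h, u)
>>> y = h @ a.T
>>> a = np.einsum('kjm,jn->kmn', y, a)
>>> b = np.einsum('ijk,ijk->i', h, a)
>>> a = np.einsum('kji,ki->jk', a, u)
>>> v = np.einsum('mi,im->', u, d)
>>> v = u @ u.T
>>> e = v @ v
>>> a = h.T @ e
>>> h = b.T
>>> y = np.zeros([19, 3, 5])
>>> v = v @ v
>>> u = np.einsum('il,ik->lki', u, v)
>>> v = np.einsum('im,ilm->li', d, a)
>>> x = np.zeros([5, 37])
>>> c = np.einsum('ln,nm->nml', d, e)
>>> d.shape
(19, 3)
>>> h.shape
(3,)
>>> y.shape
(19, 3, 5)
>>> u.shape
(19, 3, 3)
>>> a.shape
(19, 37, 3)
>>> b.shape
(3,)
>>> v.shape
(37, 19)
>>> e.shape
(3, 3)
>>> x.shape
(5, 37)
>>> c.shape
(3, 3, 19)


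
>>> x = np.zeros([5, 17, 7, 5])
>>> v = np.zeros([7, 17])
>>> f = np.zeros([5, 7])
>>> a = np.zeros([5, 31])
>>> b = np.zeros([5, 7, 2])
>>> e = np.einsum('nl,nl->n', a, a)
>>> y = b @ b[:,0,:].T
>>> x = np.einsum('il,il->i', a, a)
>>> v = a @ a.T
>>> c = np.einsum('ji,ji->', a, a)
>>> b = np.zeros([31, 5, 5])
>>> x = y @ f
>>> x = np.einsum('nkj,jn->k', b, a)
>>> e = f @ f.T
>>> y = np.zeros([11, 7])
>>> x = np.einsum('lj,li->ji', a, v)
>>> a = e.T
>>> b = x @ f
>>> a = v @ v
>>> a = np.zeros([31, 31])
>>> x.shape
(31, 5)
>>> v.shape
(5, 5)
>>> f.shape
(5, 7)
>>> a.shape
(31, 31)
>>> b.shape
(31, 7)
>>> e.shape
(5, 5)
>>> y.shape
(11, 7)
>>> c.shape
()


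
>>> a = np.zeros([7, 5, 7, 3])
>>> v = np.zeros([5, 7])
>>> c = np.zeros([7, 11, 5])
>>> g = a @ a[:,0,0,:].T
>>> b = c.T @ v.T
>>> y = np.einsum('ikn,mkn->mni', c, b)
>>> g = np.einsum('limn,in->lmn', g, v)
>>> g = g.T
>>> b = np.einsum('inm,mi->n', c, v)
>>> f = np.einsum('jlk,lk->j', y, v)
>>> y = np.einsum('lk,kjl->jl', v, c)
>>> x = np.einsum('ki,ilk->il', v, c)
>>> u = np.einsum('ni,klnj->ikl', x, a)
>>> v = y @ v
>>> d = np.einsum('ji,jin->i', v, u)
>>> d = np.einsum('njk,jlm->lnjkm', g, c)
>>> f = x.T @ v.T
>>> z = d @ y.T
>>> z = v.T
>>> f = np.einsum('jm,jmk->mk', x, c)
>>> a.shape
(7, 5, 7, 3)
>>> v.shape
(11, 7)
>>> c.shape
(7, 11, 5)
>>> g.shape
(7, 7, 7)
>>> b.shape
(11,)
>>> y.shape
(11, 5)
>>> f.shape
(11, 5)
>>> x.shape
(7, 11)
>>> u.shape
(11, 7, 5)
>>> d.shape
(11, 7, 7, 7, 5)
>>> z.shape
(7, 11)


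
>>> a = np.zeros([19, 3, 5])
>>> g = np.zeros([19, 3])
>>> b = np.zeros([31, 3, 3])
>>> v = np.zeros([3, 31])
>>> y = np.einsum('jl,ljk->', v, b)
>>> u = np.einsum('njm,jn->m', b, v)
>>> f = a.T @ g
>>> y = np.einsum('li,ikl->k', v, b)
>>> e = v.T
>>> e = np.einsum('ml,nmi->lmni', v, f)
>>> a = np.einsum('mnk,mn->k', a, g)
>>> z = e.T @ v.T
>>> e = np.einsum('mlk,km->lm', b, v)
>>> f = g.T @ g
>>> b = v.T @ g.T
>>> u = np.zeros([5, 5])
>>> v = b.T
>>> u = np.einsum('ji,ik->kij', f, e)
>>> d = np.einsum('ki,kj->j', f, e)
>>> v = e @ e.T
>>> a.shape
(5,)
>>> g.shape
(19, 3)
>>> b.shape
(31, 19)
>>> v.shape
(3, 3)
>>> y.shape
(3,)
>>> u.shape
(31, 3, 3)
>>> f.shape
(3, 3)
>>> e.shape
(3, 31)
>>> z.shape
(3, 5, 3, 3)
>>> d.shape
(31,)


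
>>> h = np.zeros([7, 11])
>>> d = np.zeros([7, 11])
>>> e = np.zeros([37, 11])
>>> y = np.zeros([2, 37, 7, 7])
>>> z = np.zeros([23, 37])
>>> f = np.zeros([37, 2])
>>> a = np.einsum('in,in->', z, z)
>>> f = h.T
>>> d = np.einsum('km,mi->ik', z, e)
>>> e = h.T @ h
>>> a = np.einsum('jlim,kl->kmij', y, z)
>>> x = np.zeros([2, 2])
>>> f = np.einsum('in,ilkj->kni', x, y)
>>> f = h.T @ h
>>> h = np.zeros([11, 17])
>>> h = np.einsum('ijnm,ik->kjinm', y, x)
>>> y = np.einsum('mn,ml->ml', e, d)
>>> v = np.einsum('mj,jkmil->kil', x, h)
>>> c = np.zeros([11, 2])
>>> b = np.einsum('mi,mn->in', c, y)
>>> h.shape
(2, 37, 2, 7, 7)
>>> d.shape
(11, 23)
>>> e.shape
(11, 11)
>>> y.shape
(11, 23)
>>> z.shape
(23, 37)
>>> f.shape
(11, 11)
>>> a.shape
(23, 7, 7, 2)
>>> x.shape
(2, 2)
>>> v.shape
(37, 7, 7)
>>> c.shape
(11, 2)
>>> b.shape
(2, 23)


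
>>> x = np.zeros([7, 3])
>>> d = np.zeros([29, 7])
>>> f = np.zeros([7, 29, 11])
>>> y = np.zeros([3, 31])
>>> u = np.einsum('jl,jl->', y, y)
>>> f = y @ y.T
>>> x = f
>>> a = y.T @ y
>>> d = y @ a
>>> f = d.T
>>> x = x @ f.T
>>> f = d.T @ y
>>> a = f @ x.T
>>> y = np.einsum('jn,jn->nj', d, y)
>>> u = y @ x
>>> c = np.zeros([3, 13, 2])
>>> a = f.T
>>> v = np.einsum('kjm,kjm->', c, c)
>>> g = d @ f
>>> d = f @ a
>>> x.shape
(3, 31)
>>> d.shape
(31, 31)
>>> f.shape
(31, 31)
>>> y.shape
(31, 3)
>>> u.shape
(31, 31)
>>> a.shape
(31, 31)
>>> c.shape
(3, 13, 2)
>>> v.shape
()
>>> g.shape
(3, 31)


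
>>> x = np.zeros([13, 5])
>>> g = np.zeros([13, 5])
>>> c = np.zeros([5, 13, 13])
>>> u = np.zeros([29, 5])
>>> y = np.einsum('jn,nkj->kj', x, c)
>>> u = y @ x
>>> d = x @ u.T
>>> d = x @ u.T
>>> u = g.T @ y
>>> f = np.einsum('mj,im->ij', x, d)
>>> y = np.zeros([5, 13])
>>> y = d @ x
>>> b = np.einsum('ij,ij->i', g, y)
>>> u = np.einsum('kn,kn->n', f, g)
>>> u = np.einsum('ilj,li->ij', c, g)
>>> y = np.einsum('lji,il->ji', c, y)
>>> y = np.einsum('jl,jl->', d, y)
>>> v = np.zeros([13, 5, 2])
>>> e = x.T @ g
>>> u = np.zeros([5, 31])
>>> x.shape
(13, 5)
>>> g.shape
(13, 5)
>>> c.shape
(5, 13, 13)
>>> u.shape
(5, 31)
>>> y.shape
()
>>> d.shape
(13, 13)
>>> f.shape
(13, 5)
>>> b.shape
(13,)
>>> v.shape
(13, 5, 2)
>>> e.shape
(5, 5)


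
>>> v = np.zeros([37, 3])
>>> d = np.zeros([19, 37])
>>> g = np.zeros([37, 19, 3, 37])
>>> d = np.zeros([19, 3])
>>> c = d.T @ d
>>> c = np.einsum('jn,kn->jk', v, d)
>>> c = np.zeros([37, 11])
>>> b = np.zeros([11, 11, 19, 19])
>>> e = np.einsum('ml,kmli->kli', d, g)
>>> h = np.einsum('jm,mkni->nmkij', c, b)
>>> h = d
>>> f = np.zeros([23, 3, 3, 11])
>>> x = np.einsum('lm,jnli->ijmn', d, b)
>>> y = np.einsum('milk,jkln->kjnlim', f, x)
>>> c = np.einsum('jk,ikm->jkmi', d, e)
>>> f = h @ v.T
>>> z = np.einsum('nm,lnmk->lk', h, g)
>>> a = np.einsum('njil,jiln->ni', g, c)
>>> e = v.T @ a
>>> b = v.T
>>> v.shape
(37, 3)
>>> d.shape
(19, 3)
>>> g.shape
(37, 19, 3, 37)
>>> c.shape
(19, 3, 37, 37)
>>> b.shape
(3, 37)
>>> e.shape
(3, 3)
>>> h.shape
(19, 3)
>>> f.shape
(19, 37)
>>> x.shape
(19, 11, 3, 11)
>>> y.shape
(11, 19, 11, 3, 3, 23)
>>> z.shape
(37, 37)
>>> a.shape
(37, 3)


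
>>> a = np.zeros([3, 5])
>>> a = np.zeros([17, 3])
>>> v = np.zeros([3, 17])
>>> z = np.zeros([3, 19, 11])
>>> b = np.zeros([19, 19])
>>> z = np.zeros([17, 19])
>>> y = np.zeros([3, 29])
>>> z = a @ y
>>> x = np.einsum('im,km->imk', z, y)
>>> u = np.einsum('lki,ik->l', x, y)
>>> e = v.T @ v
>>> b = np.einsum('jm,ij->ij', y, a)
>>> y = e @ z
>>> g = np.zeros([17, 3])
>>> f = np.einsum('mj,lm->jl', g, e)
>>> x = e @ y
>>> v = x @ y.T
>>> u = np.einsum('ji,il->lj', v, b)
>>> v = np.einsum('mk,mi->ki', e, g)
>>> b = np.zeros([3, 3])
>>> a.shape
(17, 3)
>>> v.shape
(17, 3)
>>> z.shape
(17, 29)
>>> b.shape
(3, 3)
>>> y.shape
(17, 29)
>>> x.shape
(17, 29)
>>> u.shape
(3, 17)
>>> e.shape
(17, 17)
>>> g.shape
(17, 3)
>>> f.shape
(3, 17)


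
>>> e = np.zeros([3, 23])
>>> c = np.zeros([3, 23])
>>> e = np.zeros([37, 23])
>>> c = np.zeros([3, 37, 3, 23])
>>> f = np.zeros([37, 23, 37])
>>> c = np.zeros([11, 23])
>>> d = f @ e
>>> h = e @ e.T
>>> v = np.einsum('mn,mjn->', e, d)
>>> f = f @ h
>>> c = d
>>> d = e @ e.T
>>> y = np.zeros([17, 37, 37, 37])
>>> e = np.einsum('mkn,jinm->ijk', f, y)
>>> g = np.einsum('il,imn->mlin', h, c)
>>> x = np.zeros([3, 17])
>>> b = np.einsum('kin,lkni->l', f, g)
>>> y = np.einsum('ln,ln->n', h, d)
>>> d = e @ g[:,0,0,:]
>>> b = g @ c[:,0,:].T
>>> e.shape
(37, 17, 23)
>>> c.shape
(37, 23, 23)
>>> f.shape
(37, 23, 37)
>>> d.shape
(37, 17, 23)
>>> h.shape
(37, 37)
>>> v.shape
()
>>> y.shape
(37,)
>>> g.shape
(23, 37, 37, 23)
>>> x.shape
(3, 17)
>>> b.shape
(23, 37, 37, 37)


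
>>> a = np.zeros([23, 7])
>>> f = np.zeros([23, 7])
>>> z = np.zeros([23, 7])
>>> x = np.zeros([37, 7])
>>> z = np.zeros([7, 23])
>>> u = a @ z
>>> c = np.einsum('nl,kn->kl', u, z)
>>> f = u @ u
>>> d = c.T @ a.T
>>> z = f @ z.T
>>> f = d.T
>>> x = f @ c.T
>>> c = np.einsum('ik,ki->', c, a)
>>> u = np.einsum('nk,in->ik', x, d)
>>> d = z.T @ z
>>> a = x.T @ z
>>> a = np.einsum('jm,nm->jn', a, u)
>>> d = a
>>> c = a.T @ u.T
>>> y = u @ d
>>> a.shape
(7, 23)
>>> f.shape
(23, 23)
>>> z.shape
(23, 7)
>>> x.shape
(23, 7)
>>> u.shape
(23, 7)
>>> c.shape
(23, 23)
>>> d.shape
(7, 23)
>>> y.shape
(23, 23)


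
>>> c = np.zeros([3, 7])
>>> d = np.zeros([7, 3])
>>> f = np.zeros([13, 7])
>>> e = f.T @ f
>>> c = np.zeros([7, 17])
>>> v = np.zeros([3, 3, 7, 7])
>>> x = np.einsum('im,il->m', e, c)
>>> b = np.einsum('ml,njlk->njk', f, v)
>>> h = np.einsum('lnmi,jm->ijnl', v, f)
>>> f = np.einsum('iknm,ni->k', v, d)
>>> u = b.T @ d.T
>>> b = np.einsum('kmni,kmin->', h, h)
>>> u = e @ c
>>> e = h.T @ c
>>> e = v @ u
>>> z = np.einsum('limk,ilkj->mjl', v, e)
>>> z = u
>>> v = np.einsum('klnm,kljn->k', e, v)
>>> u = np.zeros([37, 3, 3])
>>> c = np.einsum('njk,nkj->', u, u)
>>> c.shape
()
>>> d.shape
(7, 3)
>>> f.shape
(3,)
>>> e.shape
(3, 3, 7, 17)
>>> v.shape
(3,)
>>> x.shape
(7,)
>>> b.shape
()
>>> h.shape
(7, 13, 3, 3)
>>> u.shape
(37, 3, 3)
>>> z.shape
(7, 17)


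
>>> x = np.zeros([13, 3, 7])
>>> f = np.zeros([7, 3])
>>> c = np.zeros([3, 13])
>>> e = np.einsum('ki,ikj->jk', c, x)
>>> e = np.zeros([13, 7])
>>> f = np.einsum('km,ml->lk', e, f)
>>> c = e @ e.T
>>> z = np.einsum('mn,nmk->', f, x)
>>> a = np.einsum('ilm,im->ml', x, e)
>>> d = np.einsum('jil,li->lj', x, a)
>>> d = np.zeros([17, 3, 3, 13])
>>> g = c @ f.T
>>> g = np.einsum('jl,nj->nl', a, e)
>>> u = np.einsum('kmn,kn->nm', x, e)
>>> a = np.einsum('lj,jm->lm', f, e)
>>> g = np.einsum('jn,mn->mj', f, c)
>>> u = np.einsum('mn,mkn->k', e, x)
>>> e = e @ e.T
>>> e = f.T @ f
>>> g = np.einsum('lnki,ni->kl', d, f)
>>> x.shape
(13, 3, 7)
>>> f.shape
(3, 13)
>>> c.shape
(13, 13)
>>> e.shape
(13, 13)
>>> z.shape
()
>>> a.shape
(3, 7)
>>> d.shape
(17, 3, 3, 13)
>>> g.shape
(3, 17)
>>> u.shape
(3,)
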